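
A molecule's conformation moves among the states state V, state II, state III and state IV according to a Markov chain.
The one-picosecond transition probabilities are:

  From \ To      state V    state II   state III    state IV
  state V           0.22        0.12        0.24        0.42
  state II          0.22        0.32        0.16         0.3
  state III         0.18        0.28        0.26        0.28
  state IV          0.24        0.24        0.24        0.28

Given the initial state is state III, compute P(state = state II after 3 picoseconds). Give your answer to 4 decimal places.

Propagate the distribution vector 3 picoseconds from state III.
After 0 picoseconds: (0.0000, 0.0000, 1.0000, 0.0000)
After 1 picosecond: (0.1800, 0.2800, 0.2600, 0.2800)
After 2 picoseconds: (0.2152, 0.2512, 0.2228, 0.3108)
After 3 picoseconds: (0.2173, 0.2432, 0.2244, 0.3152)
P(in state II after 3 picoseconds) = 0.2432

0.2432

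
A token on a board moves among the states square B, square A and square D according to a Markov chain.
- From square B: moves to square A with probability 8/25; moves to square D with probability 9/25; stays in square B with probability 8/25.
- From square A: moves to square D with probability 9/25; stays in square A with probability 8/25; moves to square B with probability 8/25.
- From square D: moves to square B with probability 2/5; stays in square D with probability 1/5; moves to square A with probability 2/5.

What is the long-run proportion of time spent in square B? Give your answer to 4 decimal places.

Let the stationary distribution be π with π = πP and π_1 + π_2 + π_3 = 1.
π_1 = 0.32·π_1 + 0.32·π_2 + 0.4·π_3
π_2 = 0.32·π_1 + 0.32·π_2 + 0.4·π_3
Solving with the normalization constraint gives π = (0.3448, 0.3448, 0.3103).
So the stationary probability of square B is 0.3448.

0.3448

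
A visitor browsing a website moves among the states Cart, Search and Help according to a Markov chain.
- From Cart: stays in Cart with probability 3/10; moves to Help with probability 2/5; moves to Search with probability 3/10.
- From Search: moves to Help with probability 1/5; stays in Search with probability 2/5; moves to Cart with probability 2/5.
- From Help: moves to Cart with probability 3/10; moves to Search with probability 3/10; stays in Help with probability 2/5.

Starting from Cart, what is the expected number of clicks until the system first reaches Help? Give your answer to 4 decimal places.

Let t(s) be the expected number of clicks to first reach Help from state s, with t(Help) = 0. Conditioning on the first click:
t(Cart) = 1 + 0.3·t(Cart) + 0.3·t(Search)
t(Search) = 1 + 0.4·t(Cart) + 0.4·t(Search)
Solving: t(Cart) = 3.0000, t(Search) = 3.6667.
Expected clicks from Cart to Help: 3.0000.

3.0000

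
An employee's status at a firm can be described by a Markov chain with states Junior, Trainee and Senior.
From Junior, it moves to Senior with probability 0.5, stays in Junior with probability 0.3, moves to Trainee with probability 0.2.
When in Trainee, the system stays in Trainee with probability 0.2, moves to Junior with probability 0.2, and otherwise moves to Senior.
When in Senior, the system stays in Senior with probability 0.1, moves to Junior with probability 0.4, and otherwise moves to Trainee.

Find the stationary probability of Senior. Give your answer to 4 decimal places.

Let the stationary distribution be π with π = πP and π_1 + π_2 + π_3 = 1.
π_1 = 0.3·π_1 + 0.2·π_2 + 0.4·π_3
π_2 = 0.2·π_1 + 0.2·π_2 + 0.5·π_3
Solving with the normalization constraint gives π = (0.3066, 0.3139, 0.3796).
So the stationary probability of Senior is 0.3796.

0.3796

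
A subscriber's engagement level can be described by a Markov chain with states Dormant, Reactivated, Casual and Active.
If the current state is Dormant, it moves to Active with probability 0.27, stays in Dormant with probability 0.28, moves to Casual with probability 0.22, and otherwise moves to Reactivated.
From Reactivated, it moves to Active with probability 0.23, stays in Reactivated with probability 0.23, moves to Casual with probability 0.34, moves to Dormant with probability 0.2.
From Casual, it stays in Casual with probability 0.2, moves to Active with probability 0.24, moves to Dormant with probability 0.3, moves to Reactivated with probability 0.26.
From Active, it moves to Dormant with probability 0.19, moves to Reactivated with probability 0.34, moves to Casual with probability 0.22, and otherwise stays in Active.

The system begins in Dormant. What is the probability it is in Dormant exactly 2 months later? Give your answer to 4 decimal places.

Propagate the distribution vector 2 months from Dormant.
After 0 months: (1.0000, 0.0000, 0.0000, 0.0000)
After 1 month: (0.2800, 0.2300, 0.2200, 0.2700)
After 2 months: (0.2417, 0.2663, 0.2432, 0.2488)
P(in Dormant after 2 months) = 0.2417

0.2417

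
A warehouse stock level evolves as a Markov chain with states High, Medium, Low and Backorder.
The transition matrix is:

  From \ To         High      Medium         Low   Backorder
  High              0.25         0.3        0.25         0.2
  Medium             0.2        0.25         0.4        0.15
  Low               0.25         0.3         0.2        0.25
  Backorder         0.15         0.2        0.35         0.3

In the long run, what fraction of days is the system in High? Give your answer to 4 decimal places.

Let the stationary distribution be π with π = πP and π_1 + π_2 + π_3 + π_4 = 1.
π_1 = 0.25·π_1 + 0.2·π_2 + 0.25·π_3 + 0.15·π_4
π_2 = 0.3·π_1 + 0.25·π_2 + 0.3·π_3 + 0.2·π_4
π_3 = 0.25·π_1 + 0.4·π_2 + 0.2·π_3 + 0.35·π_4
Solving with the normalization constraint gives π = (0.2144, 0.2644, 0.2972, 0.2240).
So the stationary probability of High is 0.2144.

0.2144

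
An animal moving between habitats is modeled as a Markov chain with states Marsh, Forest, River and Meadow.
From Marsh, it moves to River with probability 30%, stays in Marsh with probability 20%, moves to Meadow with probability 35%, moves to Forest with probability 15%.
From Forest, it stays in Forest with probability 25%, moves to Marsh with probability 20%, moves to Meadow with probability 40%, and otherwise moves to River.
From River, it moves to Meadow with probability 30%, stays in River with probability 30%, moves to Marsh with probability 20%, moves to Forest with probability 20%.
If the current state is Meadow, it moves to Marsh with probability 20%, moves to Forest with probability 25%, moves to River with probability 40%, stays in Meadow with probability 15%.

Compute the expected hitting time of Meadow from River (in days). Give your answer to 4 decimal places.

3.0303

Let t(s) be the expected number of days to first reach Meadow from state s, with t(Meadow) = 0. Conditioning on the first day:
t(Marsh) = 1 + 0.2·t(Marsh) + 0.15·t(Forest) + 0.3·t(River)
t(Forest) = 1 + 0.2·t(Marsh) + 0.25·t(Forest) + 0.15·t(River)
t(River) = 1 + 0.2·t(Marsh) + 0.2·t(Forest) + 0.3·t(River)
Solving: t(Marsh) = 2.8947, t(Forest) = 2.7113, t(River) = 3.0303.
Expected days from River to Meadow: 3.0303.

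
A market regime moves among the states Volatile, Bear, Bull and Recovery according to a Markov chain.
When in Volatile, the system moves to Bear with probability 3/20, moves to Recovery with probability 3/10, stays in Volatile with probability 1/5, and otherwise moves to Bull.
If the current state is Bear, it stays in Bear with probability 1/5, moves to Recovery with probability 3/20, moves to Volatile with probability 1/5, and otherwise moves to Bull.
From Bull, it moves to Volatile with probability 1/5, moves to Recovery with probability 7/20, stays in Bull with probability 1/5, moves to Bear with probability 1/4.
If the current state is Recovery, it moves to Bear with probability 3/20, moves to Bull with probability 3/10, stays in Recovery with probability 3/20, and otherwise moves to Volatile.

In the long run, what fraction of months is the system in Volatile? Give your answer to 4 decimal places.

Let the stationary distribution be π with π = πP and π_1 + π_2 + π_3 + π_4 = 1.
π_1 = 0.2·π_1 + 0.2·π_2 + 0.2·π_3 + 0.4·π_4
π_2 = 0.15·π_1 + 0.2·π_2 + 0.25·π_3 + 0.15·π_4
π_3 = 0.35·π_1 + 0.45·π_2 + 0.2·π_3 + 0.3·π_4
Solving with the normalization constraint gives π = (0.2499, 0.1905, 0.3101, 0.2495).
So the stationary probability of Volatile is 0.2499.

0.2499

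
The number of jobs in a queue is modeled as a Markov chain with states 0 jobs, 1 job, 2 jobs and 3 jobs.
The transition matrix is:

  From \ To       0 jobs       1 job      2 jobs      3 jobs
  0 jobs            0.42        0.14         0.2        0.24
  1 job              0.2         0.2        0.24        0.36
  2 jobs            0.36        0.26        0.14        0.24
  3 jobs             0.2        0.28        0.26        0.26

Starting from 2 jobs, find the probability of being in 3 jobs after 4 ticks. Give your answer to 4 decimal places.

Propagate the distribution vector 4 ticks from 2 jobs.
After 0 ticks: (0.0000, 0.0000, 1.0000, 0.0000)
After 1 tick: (0.3600, 0.2600, 0.1400, 0.2400)
After 2 ticks: (0.3016, 0.2060, 0.2164, 0.2760)
After 3 ticks: (0.3010, 0.2170, 0.2118, 0.2702)
After 4 ticks: (0.3001, 0.2163, 0.2122, 0.2714)
P(in 3 jobs after 4 ticks) = 0.2714

0.2714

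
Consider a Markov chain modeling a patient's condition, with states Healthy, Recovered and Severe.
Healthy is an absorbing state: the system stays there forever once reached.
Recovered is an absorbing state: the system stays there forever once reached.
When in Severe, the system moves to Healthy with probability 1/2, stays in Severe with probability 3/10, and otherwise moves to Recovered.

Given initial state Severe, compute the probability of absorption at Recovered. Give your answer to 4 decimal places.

0.2857

Let h(s) be the probability of absorption at Recovered starting from transient state s. Then h(Recovered) = 1 and h(Healthy) = 0. By first-step analysis:
h(Severe) = 0.5·0 + 0.2·1 + 0.3·h(Severe)
Solving: h(Severe) = 0.2857.
Starting from Severe, the probability is 0.2857.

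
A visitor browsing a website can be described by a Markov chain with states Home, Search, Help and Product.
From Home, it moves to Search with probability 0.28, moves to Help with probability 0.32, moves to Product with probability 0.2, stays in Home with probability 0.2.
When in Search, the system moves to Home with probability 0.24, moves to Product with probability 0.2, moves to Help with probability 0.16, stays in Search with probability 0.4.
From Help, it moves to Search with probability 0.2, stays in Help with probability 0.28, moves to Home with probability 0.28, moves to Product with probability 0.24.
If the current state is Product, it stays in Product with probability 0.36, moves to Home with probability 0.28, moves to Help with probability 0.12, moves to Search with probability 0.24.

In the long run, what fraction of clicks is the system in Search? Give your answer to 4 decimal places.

0.2873

Let the stationary distribution be π with π = πP and π_1 + π_2 + π_3 + π_4 = 1.
π_1 = 0.2·π_1 + 0.24·π_2 + 0.28·π_3 + 0.28·π_4
π_2 = 0.28·π_1 + 0.4·π_2 + 0.2·π_3 + 0.24·π_4
π_3 = 0.32·π_1 + 0.16·π_2 + 0.28·π_3 + 0.12·π_4
Solving with the normalization constraint gives π = (0.2486, 0.2873, 0.2157, 0.2484).
So the stationary probability of Search is 0.2873.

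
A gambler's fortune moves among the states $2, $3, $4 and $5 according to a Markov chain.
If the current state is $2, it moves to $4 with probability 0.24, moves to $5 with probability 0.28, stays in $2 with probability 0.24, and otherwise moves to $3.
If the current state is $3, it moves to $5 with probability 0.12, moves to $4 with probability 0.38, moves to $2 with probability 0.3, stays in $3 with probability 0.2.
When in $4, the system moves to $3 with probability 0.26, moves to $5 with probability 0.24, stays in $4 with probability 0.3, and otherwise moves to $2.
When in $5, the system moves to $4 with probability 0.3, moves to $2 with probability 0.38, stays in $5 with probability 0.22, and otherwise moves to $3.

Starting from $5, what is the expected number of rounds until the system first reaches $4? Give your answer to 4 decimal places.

3.4063

Let t(s) be the expected number of rounds to first reach $4 from state s, with t($4) = 0. Conditioning on the first round:
t($2) = 1 + 0.24·t($2) + 0.24·t($3) + 0.28·t($5)
t($3) = 1 + 0.3·t($2) + 0.2·t($3) + 0.12·t($5)
t($5) = 1 + 0.38·t($2) + 0.1·t($3) + 0.22·t($5)
Solving: t($2) = 3.5468, t($3) = 3.0910, t($5) = 3.4063.
Expected rounds from $5 to $4: 3.4063.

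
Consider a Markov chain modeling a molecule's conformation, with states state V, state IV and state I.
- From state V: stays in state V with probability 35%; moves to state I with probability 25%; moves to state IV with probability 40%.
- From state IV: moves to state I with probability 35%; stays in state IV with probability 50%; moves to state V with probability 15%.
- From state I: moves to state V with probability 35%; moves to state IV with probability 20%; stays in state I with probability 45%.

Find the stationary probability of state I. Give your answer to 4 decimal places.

0.3581

Let the stationary distribution be π with π = πP and π_1 + π_2 + π_3 = 1.
π_1 = 0.35·π_1 + 0.15·π_2 + 0.35·π_3
π_2 = 0.4·π_1 + 0.5·π_2 + 0.2·π_3
Solving with the normalization constraint gives π = (0.2770, 0.3649, 0.3581).
So the stationary probability of state I is 0.3581.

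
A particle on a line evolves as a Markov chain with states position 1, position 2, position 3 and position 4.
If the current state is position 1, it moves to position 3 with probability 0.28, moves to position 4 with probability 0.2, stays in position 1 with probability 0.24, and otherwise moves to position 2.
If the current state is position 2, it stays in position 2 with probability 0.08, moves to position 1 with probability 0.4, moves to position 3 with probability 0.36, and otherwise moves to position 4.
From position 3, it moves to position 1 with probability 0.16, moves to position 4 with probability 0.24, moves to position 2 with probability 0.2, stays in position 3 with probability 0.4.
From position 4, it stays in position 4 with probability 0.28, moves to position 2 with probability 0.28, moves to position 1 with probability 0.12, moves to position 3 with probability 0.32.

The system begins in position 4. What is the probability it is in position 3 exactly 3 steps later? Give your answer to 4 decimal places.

Propagate the distribution vector 3 steps from position 4.
After 0 steps: (0.0000, 0.0000, 0.0000, 1.0000)
After 1 step: (0.1200, 0.2800, 0.3200, 0.2800)
After 2 steps: (0.2256, 0.1984, 0.3520, 0.2240)
After 3 steps: (0.2167, 0.2122, 0.3471, 0.2241)
P(in position 3 after 3 steps) = 0.3471

0.3471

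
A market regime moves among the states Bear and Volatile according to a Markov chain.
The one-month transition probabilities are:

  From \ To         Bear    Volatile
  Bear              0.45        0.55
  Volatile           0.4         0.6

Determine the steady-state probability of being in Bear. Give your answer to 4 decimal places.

0.4211

Let the stationary distribution be π with π = πP and π_1 + π_2 = 1.
π_1 = 0.45·π_1 + 0.4·π_2
Solving with the normalization constraint gives π = (0.4211, 0.5789).
So the stationary probability of Bear is 0.4211.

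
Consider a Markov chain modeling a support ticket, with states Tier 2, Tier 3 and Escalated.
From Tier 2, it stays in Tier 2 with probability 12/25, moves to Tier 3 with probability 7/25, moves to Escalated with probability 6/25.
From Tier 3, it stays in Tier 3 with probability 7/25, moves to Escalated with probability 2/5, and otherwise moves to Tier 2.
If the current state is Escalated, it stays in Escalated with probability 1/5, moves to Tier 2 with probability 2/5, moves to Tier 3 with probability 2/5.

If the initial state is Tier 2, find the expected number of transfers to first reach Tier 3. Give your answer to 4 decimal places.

Let t(s) be the expected number of transfers to first reach Tier 3 from state s, with t(Tier 3) = 0. Conditioning on the first transfer:
t(Tier 2) = 1 + 0.48·t(Tier 2) + 0.24·t(Escalated)
t(Escalated) = 1 + 0.4·t(Tier 2) + 0.2·t(Escalated)
Solving: t(Tier 2) = 3.2500, t(Escalated) = 2.8750.
Expected transfers from Tier 2 to Tier 3: 3.2500.

3.2500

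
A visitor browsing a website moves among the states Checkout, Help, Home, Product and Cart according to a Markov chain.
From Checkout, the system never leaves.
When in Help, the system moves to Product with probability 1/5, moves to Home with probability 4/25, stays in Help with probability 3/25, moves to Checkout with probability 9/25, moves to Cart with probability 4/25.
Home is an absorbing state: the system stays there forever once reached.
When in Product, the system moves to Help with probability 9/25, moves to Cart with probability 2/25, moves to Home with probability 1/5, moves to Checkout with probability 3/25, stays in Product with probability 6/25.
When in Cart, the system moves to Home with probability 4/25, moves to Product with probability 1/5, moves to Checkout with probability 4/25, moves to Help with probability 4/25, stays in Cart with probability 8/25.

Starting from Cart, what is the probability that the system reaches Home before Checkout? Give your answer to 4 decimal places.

Let h(s) be the probability of absorption at Home starting from transient state s. Then h(Home) = 1 and h(Checkout) = 0. By first-step analysis:
h(Help) = 0.36·0 + 0.12·h(Help) + 0.16·1 + 0.2·h(Product) + 0.16·h(Cart)
h(Product) = 0.12·0 + 0.36·h(Help) + 0.2·1 + 0.24·h(Product) + 0.08·h(Cart)
h(Cart) = 0.16·0 + 0.16·h(Help) + 0.16·1 + 0.2·h(Product) + 0.32·h(Cart)
Solving: h(Help) = 0.3790, h(Product) = 0.4920, h(Cart) = 0.4692.
Starting from Cart, the probability is 0.4692.

0.4692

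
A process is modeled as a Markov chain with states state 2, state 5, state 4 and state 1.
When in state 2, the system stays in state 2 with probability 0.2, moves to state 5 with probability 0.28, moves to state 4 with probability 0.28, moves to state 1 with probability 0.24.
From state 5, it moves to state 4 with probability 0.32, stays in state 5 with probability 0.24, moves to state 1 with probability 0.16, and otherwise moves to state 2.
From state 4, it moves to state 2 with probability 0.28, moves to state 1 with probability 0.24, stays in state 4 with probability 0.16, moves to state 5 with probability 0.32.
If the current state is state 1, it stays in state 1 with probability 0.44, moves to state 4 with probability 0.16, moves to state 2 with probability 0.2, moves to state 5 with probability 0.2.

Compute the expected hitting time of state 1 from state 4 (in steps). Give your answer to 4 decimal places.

4.6069

Let t(s) be the expected number of steps to first reach state 1 from state s, with t(state 1) = 0. Conditioning on the first step:
t(state 2) = 1 + 0.2·t(state 2) + 0.28·t(state 5) + 0.28·t(state 4)
t(state 5) = 1 + 0.28·t(state 2) + 0.24·t(state 5) + 0.32·t(state 4)
t(state 4) = 1 + 0.28·t(state 2) + 0.32·t(state 5) + 0.16·t(state 4)
Solving: t(state 2) = 4.5943, t(state 5) = 4.9482, t(state 4) = 4.6069.
Expected steps from state 4 to state 1: 4.6069.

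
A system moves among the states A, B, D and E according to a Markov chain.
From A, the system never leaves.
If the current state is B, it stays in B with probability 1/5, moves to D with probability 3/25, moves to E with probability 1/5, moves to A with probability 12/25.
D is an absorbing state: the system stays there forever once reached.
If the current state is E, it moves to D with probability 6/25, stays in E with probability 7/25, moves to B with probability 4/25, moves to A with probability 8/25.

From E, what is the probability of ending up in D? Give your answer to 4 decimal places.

0.3882

Let h(s) be the probability of absorption at D starting from transient state s. Then h(D) = 1 and h(A) = 0. By first-step analysis:
h(B) = 0.48·0 + 0.2·h(B) + 0.12·1 + 0.2·h(E)
h(E) = 0.32·0 + 0.16·h(B) + 0.24·1 + 0.28·h(E)
Solving: h(B) = 0.2471, h(E) = 0.3882.
Starting from E, the probability is 0.3882.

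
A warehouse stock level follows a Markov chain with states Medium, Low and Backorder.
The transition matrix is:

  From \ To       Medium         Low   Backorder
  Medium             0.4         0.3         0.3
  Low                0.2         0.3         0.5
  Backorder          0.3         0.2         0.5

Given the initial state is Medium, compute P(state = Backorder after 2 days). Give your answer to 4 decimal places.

Sum over the intermediate state after 1 day:
P = P(Medium→Medium)·P(Medium→Backorder) + P(Medium→Low)·P(Low→Backorder) + P(Medium→Backorder)·P(Backorder→Backorder)
  = 0.4×0.3 + 0.3×0.5 + 0.3×0.5
  = 0.1200 + 0.1500 + 0.1500 = 0.4200

0.4200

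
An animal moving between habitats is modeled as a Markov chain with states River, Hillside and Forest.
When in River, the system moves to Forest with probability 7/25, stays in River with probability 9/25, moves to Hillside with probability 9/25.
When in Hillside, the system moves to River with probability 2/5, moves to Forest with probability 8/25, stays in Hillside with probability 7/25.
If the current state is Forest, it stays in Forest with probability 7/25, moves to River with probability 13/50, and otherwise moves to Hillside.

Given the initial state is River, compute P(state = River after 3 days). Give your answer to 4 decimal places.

0.3449

Propagate the distribution vector 3 days from River.
After 0 days: (1.0000, 0.0000, 0.0000)
After 1 day: (0.3600, 0.3600, 0.2800)
After 2 days: (0.3464, 0.3592, 0.2944)
After 3 days: (0.3449, 0.3607, 0.2944)
P(in River after 3 days) = 0.3449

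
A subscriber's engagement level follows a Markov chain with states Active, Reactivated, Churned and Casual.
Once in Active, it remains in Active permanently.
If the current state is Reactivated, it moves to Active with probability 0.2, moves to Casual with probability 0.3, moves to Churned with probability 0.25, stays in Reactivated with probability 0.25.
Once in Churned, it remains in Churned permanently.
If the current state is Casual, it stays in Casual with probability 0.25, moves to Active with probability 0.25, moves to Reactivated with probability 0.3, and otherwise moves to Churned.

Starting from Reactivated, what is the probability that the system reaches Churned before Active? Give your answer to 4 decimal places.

Let h(s) be the probability of absorption at Churned starting from transient state s. Then h(Churned) = 1 and h(Active) = 0. By first-step analysis:
h(Reactivated) = 0.2·0 + 0.25·h(Reactivated) + 0.25·1 + 0.3·h(Casual)
h(Casual) = 0.25·0 + 0.3·h(Reactivated) + 0.2·1 + 0.25·h(Casual)
Solving: h(Reactivated) = 0.5238, h(Casual) = 0.4762.
Starting from Reactivated, the probability is 0.5238.

0.5238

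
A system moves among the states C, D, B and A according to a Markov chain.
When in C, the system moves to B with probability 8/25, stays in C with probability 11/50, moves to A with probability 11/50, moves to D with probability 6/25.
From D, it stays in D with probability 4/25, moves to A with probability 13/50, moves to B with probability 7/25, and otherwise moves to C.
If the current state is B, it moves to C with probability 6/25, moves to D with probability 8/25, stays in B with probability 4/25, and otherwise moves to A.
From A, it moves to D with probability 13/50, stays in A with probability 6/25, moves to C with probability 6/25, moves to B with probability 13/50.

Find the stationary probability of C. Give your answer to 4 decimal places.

0.2497

Let the stationary distribution be π with π = πP and π_1 + π_2 + π_3 + π_4 = 1.
π_1 = 0.22·π_1 + 0.3·π_2 + 0.24·π_3 + 0.24·π_4
π_2 = 0.24·π_1 + 0.16·π_2 + 0.32·π_3 + 0.26·π_4
π_3 = 0.32·π_1 + 0.28·π_2 + 0.16·π_3 + 0.26·π_4
Solving with the normalization constraint gives π = (0.2497, 0.2457, 0.2545, 0.2501).
So the stationary probability of C is 0.2497.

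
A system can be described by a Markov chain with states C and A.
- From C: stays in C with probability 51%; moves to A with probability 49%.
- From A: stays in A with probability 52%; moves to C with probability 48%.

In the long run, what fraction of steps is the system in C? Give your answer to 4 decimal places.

Let the stationary distribution be π with π = πP and π_1 + π_2 = 1.
π_1 = 0.51·π_1 + 0.48·π_2
Solving with the normalization constraint gives π = (0.4948, 0.5052).
So the stationary probability of C is 0.4948.

0.4948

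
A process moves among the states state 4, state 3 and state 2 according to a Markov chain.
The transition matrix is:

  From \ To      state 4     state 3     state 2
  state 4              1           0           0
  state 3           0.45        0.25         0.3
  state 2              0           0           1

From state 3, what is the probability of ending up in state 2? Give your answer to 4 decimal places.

Let h(s) be the probability of absorption at state 2 starting from transient state s. Then h(state 2) = 1 and h(state 4) = 0. By first-step analysis:
h(state 3) = 0.45·0 + 0.25·h(state 3) + 0.3·1
Solving: h(state 3) = 0.4000.
Starting from state 3, the probability is 0.4000.

0.4000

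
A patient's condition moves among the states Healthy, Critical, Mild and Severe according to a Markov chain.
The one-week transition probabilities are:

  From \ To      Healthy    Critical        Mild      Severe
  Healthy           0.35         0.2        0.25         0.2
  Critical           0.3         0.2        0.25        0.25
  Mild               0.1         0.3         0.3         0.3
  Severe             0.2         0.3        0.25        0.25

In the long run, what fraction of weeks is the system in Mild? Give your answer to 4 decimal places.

0.2632

Let the stationary distribution be π with π = πP and π_1 + π_2 + π_3 + π_4 = 1.
π_1 = 0.35·π_1 + 0.3·π_2 + 0.1·π_3 + 0.2·π_4
π_2 = 0.2·π_1 + 0.2·π_2 + 0.3·π_3 + 0.3·π_4
π_3 = 0.25·π_1 + 0.25·π_2 + 0.3·π_3 + 0.25·π_4
Solving with the normalization constraint gives π = (0.2339, 0.2515, 0.2632, 0.2515).
So the stationary probability of Mild is 0.2632.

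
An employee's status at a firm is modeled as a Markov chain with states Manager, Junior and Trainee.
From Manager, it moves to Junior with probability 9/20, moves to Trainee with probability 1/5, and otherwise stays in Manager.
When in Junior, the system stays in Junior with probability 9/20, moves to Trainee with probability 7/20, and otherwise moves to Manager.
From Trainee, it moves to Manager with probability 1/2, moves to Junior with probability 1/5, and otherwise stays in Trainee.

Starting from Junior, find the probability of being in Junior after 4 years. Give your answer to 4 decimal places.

0.3788

Propagate the distribution vector 4 years from Junior.
After 0 years: (0.0000, 1.0000, 0.0000)
After 1 year: (0.2000, 0.4500, 0.3500)
After 2 years: (0.3350, 0.3625, 0.3025)
After 3 years: (0.3410, 0.3744, 0.2846)
After 4 years: (0.3365, 0.3788, 0.2846)
P(in Junior after 4 years) = 0.3788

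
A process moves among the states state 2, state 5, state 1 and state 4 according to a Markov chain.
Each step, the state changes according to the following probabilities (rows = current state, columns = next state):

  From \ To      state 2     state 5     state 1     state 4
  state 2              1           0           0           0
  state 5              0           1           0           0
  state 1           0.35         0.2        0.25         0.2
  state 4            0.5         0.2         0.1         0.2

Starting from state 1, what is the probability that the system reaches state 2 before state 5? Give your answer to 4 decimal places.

Let h(s) be the probability of absorption at state 2 starting from transient state s. Then h(state 2) = 1 and h(state 5) = 0. By first-step analysis:
h(state 1) = 0.35·1 + 0.2·0 + 0.25·h(state 1) + 0.2·h(state 4)
h(state 4) = 0.5·1 + 0.2·0 + 0.1·h(state 1) + 0.2·h(state 4)
Solving: h(state 1) = 0.6552, h(state 4) = 0.7069.
Starting from state 1, the probability is 0.6552.

0.6552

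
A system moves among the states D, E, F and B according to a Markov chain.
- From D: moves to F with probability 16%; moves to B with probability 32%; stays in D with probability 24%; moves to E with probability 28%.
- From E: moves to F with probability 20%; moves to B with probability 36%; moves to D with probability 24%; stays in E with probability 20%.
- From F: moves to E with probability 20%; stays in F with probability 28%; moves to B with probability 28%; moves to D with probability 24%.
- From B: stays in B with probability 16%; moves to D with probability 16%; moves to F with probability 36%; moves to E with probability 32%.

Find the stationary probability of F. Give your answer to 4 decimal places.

0.2559

Let the stationary distribution be π with π = πP and π_1 + π_2 + π_3 + π_4 = 1.
π_1 = 0.24·π_1 + 0.24·π_2 + 0.24·π_3 + 0.16·π_4
π_2 = 0.28·π_1 + 0.2·π_2 + 0.2·π_3 + 0.32·π_4
π_3 = 0.16·π_1 + 0.2·π_2 + 0.28·π_3 + 0.36·π_4
Solving with the normalization constraint gives π = (0.2179, 0.2505, 0.2559, 0.2757).
So the stationary probability of F is 0.2559.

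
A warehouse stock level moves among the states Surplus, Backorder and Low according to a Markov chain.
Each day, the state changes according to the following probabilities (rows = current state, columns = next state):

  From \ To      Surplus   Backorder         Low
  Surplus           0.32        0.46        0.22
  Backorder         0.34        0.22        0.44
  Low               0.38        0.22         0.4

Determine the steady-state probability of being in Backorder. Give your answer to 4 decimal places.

Let the stationary distribution be π with π = πP and π_1 + π_2 + π_3 = 1.
π_1 = 0.32·π_1 + 0.34·π_2 + 0.38·π_3
π_2 = 0.46·π_1 + 0.22·π_2 + 0.22·π_3
Solving with the normalization constraint gives π = (0.3470, 0.3033, 0.3497).
So the stationary probability of Backorder is 0.3033.

0.3033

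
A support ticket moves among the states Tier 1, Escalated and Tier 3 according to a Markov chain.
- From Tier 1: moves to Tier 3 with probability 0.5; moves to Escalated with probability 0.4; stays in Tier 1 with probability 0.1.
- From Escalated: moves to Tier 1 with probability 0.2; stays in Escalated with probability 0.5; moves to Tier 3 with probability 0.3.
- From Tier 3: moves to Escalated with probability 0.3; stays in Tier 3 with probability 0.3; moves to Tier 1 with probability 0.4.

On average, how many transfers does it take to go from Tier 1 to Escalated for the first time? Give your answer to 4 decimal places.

2.7907

Let t(s) be the expected number of transfers to first reach Escalated from state s, with t(Escalated) = 0. Conditioning on the first transfer:
t(Tier 1) = 1 + 0.1·t(Tier 1) + 0.5·t(Tier 3)
t(Tier 3) = 1 + 0.4·t(Tier 1) + 0.3·t(Tier 3)
Solving: t(Tier 1) = 2.7907, t(Tier 3) = 3.0233.
Expected transfers from Tier 1 to Escalated: 2.7907.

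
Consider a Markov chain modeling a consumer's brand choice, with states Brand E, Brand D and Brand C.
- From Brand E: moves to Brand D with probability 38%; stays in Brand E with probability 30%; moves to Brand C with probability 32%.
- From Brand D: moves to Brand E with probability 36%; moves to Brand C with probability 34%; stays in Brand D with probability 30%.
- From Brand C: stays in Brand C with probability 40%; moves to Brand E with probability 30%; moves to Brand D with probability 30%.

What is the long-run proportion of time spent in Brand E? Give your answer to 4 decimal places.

0.3195

Let the stationary distribution be π with π = πP and π_1 + π_2 + π_3 = 1.
π_1 = 0.3·π_1 + 0.36·π_2 + 0.3·π_3
π_2 = 0.38·π_1 + 0.3·π_2 + 0.3·π_3
Solving with the normalization constraint gives π = (0.3195, 0.3256, 0.3549).
So the stationary probability of Brand E is 0.3195.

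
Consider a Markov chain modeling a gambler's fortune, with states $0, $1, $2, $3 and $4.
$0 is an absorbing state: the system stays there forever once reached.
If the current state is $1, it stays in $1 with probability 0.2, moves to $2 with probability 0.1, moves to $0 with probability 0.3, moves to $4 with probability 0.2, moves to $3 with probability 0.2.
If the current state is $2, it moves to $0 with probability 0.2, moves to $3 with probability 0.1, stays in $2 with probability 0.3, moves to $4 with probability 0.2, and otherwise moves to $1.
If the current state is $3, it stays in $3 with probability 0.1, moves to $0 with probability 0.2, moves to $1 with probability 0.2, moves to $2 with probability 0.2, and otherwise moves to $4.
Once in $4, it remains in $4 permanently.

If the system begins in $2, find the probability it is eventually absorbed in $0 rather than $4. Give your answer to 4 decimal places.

Let h(s) be the probability of absorption at $0 starting from transient state s. Then h($0) = 1 and h($4) = 0. By first-step analysis:
h($1) = 0.3·1 + 0.2·h($1) + 0.1·h($2) + 0.2·h($3) + 0.2·0
h($2) = 0.2·1 + 0.2·h($1) + 0.3·h($2) + 0.1·h($3) + 0.2·0
h($3) = 0.2·1 + 0.2·h($1) + 0.2·h($2) + 0.1·h($3) + 0.3·0
Solving: h($1) = 0.5532, h($2) = 0.5093, h($3) = 0.4583.
Starting from $2, the probability is 0.5093.

0.5093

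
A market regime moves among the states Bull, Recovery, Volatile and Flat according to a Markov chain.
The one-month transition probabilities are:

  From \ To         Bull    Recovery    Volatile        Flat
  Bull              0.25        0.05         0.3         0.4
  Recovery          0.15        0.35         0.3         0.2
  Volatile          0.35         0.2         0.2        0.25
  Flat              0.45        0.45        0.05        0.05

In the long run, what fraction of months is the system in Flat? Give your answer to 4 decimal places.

0.2345

Let the stationary distribution be π with π = πP and π_1 + π_2 + π_3 + π_4 = 1.
π_1 = 0.25·π_1 + 0.15·π_2 + 0.35·π_3 + 0.45·π_4
π_2 = 0.05·π_1 + 0.35·π_2 + 0.2·π_3 + 0.45·π_4
π_3 = 0.3·π_1 + 0.3·π_2 + 0.2·π_3 + 0.05·π_4
Solving with the normalization constraint gives π = (0.2936, 0.2525, 0.2194, 0.2345).
So the stationary probability of Flat is 0.2345.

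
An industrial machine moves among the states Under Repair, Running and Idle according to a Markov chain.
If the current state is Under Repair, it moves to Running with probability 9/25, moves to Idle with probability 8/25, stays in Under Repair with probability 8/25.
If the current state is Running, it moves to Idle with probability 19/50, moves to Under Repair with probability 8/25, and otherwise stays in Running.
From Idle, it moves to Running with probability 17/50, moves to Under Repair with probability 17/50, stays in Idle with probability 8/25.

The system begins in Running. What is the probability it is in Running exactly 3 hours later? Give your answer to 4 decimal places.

0.3332

Propagate the distribution vector 3 hours from Running.
After 0 hours: (0.0000, 1.0000, 0.0000)
After 1 hour: (0.3200, 0.3000, 0.3800)
After 2 hours: (0.3276, 0.3344, 0.3380)
After 3 hours: (0.3268, 0.3332, 0.3401)
P(in Running after 3 hours) = 0.3332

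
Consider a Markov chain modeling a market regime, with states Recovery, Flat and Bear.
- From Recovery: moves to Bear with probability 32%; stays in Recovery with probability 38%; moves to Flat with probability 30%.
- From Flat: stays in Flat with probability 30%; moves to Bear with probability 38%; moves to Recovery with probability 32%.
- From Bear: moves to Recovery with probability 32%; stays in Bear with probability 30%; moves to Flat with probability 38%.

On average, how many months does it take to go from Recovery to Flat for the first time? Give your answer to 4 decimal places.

3.0760

Let t(s) be the expected number of months to first reach Flat from state s, with t(Flat) = 0. Conditioning on the first month:
t(Recovery) = 1 + 0.38·t(Recovery) + 0.32·t(Bear)
t(Bear) = 1 + 0.32·t(Recovery) + 0.3·t(Bear)
Solving: t(Recovery) = 3.0760, t(Bear) = 2.8347.
Expected months from Recovery to Flat: 3.0760.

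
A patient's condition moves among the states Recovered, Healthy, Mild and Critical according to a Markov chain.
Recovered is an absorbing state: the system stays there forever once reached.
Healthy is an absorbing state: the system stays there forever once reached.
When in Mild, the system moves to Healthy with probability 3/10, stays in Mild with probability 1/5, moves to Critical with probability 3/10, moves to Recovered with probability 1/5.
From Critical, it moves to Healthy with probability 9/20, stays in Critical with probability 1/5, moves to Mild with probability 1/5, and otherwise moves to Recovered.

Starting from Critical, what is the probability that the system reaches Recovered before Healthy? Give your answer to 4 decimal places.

Let h(s) be the probability of absorption at Recovered starting from transient state s. Then h(Recovered) = 1 and h(Healthy) = 0. By first-step analysis:
h(Mild) = 0.2·1 + 0.3·0 + 0.2·h(Mild) + 0.3·h(Critical)
h(Critical) = 0.15·1 + 0.45·0 + 0.2·h(Mild) + 0.2·h(Critical)
Solving: h(Mild) = 0.3534, h(Critical) = 0.2759.
Starting from Critical, the probability is 0.2759.

0.2759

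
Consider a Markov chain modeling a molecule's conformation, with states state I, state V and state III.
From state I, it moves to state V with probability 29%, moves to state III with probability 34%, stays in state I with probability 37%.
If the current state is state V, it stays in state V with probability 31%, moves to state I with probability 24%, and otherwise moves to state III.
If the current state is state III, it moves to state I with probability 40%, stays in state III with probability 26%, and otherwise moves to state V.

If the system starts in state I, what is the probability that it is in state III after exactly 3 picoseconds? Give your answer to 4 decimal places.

0.3468

Propagate the distribution vector 3 picoseconds from state I.
After 0 picoseconds: (1.0000, 0.0000, 0.0000)
After 1 picosecond: (0.3700, 0.2900, 0.3400)
After 2 picoseconds: (0.3425, 0.3128, 0.3447)
After 3 picoseconds: (0.3397, 0.3135, 0.3468)
P(in state III after 3 picoseconds) = 0.3468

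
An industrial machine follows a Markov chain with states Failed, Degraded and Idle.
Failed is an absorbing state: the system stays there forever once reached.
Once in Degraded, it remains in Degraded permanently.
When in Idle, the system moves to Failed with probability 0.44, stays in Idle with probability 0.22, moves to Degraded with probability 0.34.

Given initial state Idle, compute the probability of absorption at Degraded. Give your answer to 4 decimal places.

Let h(s) be the probability of absorption at Degraded starting from transient state s. Then h(Degraded) = 1 and h(Failed) = 0. By first-step analysis:
h(Idle) = 0.44·0 + 0.34·1 + 0.22·h(Idle)
Solving: h(Idle) = 0.4359.
Starting from Idle, the probability is 0.4359.

0.4359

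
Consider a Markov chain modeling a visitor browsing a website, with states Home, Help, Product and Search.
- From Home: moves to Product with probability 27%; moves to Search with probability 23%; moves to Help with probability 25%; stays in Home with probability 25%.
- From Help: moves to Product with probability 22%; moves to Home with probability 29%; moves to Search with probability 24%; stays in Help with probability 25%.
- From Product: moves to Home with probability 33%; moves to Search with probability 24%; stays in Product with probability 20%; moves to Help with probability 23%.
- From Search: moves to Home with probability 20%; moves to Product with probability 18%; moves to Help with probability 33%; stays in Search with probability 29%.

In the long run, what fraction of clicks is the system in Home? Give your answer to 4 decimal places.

Let the stationary distribution be π with π = πP and π_1 + π_2 + π_3 + π_4 = 1.
π_1 = 0.25·π_1 + 0.29·π_2 + 0.33·π_3 + 0.2·π_4
π_2 = 0.25·π_1 + 0.25·π_2 + 0.23·π_3 + 0.33·π_4
π_3 = 0.27·π_1 + 0.22·π_2 + 0.2·π_3 + 0.18·π_4
Solving with the normalization constraint gives π = (0.2656, 0.2656, 0.2189, 0.2498).
So the stationary probability of Home is 0.2656.

0.2656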